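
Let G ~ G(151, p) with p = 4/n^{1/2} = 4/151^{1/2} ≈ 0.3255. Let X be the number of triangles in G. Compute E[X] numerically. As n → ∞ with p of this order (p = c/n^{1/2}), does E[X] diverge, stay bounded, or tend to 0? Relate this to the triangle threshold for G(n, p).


Number of potential triangles: C(151, 3) = 562475.
Each occurs with probability p³ ≈ (0.3255)³ ≈ 3.449170e-02.
By linearity: E[X] = C(151, 3)·p³ ≈ 562475 · 3.449170e-02 ≈ 19400.7169.
Since α = 1/2 < 1, p = c/n^{1/2} ≫ 1/n is above the triangle threshold p ~ 1/n. Asymptotically E[X] ~ (c³/6)·n^{3(1−α)} = (4³/6)·n^{1.5} → ∞; triangles are abundant w.h.p.

E[X] ≈ 19400.7169; in regime p = Θ(1/n^{1/2}) E[X] diverges (above the triangle threshold p ~ 1/n).


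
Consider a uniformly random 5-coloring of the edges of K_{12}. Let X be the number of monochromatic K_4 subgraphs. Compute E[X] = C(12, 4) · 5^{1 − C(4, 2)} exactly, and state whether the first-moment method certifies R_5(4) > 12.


E[X] = C(12, 4) · 5^{1 − 6} = 495 · 5^{−5} = 495/3125.
As a reduced fraction: E[X] = 99/625 ≈ 0.1584000.
Is E[X] < 1? YES.
Since E[X] < 1, there exists a 5-coloring of K_{12} with no monochromatic K_4; hence R_5(4) > 12.

E[X] = 99/625 ≈ 0.1584000; E[X] < 1, so R_5(4) > 12.


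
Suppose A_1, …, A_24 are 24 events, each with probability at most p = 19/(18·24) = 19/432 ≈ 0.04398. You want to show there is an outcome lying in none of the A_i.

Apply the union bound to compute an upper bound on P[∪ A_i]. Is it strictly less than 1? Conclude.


Union bound: P[∪_{i=1}^{24} A_i] ≤ Σ_i P[A_i] ≤ 24·p = 24·(19/432) = 19/18.
Numerically: 19/18 ≈ 1.05556.
Is 19/18 < 1? NO.
Since the bound 19/18 is ≥ 1, the union bound is uninformative here; it does NOT by itself certify existence.

24·p = 19/18 ≈ 1.05556; existence NOT certified by the union bound.


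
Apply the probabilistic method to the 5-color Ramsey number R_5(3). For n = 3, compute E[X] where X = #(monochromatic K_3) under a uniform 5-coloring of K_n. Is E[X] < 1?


E[X] = C(3, 3) · 5^{1 − 3} = 1 · 5^{−2} = 1/25.
As a reduced fraction: E[X] = 1/25 ≈ 0.0400.
Is E[X] < 1? YES.
Since E[X] < 1, there exists a 5-coloring of K_{3} with no monochromatic K_3; hence R_5(3) > 3.

E[X] = 1/25 ≈ 0.0400; E[X] < 1, so R_5(3) > 3.


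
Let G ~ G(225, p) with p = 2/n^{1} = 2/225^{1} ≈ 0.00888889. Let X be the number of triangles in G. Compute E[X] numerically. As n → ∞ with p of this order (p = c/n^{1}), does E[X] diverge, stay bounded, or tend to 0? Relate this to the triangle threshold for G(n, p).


Number of potential triangles: C(225, 3) = 1873200.
Each occurs with probability p³ ≈ (0.00888889)³ ≈ 7.02331962e-07.
By linearity: E[X] = C(225, 3)·p³ ≈ 1873200 · 7.02331962e-07 ≈ 1.315608.
Here α = 1, so p = 2/n is exactly at the triangle threshold p ~ 1/n. Asymptotically E[X] → c³/6 = 2³/6 = 4/3 ≈ 1.333333, a bounded constant. In this regime the triangle count is asymptotically Poisson(c³/6).

E[X] ≈ 1.315608; in regime p = Θ(1/n^{1}) E[X] stays bounded (at the triangle threshold p ~ 1/n).


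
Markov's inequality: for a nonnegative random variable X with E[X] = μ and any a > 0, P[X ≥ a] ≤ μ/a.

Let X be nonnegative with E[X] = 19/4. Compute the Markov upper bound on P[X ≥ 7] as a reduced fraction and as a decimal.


μ = E[X] = 19/4, a = 7.
Markov: P[X ≥ 7] ≤ μ/a = (19/4)/7 = 19/28.
Numerically: ≈ 0.6786.
(Since a = 7 > μ = 4.7500, the bound 19/28 is < 1 and informative.)

P[X ≥ 7] ≤ 19/28 ≈ 0.6786.


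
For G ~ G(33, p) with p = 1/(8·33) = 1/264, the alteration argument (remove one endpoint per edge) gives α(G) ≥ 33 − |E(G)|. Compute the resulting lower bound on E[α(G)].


E[|E(G)|] = C(33, 2)·p = 528 · (1/264) = 2.
E[α(G)] ≥ n − E[|E(G)|] = 33 − 2 = 31.
Numerically: ≈ 31.0000.
(This is only a lower bound; the true E[α(G)] may be larger.)

E[α(G)] ≥ 31 ≈ 31.0000.


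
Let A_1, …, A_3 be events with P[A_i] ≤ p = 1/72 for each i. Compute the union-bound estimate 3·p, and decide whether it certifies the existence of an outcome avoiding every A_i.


Union bound: P[∪_{i=1}^{3} A_i] ≤ Σ_i P[A_i] ≤ 3·p = 3·(1/72) = 1/24.
Numerically: 1/24 ≈ 0.0416667.
Is 1/24 < 1? YES.
Since P[∪ A_i] ≤ 1/24 < 1, the complement has P[∩ A_i^c] ≥ 1 − 1/24 = 23/24 > 0, so some outcome avoids every A_i.

3·p = 1/24 ≈ 0.0416667; existence CERTIFIED by the union bound.


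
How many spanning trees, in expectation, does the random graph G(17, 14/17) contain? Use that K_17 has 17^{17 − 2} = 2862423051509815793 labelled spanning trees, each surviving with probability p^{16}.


K_17 has 17^{17 − 2} = 2862423051509815793 labelled spanning trees.
For each such spanning tree H, let X_H = 1 if all 16 edges of H are present in G. Then P[X_H = 1] = p^{16} = (14/17)^{16} = 2177953337809371136/48661191875666868481.
By linearity: E[X] = Σ_H E[X_H] = 2862423051509815793 · p^{16} = 2862423051509815793 · 2177953337809371136/48661191875666868481 = 2177953337809371136/17.
Numerically: E[X] ≈ 1.281e+17.

E[X] = 2862423051509815793 · (14/17)^{16} = 2177953337809371136/17 ≈ 1.281e+17.


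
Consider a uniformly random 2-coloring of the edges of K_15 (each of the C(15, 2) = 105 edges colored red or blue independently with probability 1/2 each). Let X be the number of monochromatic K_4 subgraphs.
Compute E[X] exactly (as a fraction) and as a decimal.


Let X = Σ_S X_S over the C(15, 4) = 1365 subsets S of size 4, where X_S = 1 if the K_4 on S is monochromatic.
For a fixed S, the K_4 on S has C(4, 2) = 6 edges. P[all 6 edges red] = (1/2)^6, and likewise for blue, so P[monochromatic] = 2·(1/2)^6 = 2^{1 − 6} = 1/32.
By linearity of expectation: E[X] = C(15, 4) · 2^{1 − 6} = 1365 · 1/32 = 1365/32.
Numerically: E[X] ≈ 42.656250.

E[X] = C(15,4)·2^(1−C(4,2)) = 1365/32 ≈ 42.656250.


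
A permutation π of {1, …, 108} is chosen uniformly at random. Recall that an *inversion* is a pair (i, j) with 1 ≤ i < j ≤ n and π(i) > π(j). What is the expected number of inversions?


Write X = Σ X_I over the C(108, 2) = 5778 pairs i < j, with X_I the indicator of one inversion.
There are 5778 indicators.
For each fixed pair i < j, the values π(i) and π(j) are two distinct elements of {1, …, 108} in uniformly random order; by symmetry P[π(i) > π(j)] = 1/2.
By linearity: E[X] = 5778 · (1/2) = C(108, 2) · (1/2) = 5778/2 = 2889 ≈ 2889.000000.

E[X] = 2889 = 2889.000000.


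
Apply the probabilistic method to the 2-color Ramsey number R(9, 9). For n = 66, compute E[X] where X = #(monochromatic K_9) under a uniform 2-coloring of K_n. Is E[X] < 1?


E[X] = C(66, 9) · 2^{1 − 36} = 37014131440 · 2^{−35} = 37014131440/34359738368.
As a reduced fraction: E[X] = 2313383215/2147483648 ≈ 1.0772530.
Is E[X] < 1? NO.
Since E[X] ≥ 1, the first-moment bound is inconclusive at n = 66; it does NOT by itself certify R(9, 9) > 66.

E[X] = 2313383215/2147483648 ≈ 1.0772530; E[X] ≥ 1; first-moment method inconclusive here.


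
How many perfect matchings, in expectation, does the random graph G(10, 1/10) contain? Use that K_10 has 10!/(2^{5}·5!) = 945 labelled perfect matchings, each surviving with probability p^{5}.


K_10 has 10!/(2^{5}·5!) = 945 labelled perfect matchings.
For each such perfect matching H, let X_H = 1 if all 5 edges of H are present in G. Then P[X_H = 1] = p^{5} = (1/10)^{5} = 1/100000.
By linearity: E[X] = Σ_H E[X_H] = 945 · p^{5} = 945 · 1/100000 = 189/20000.
Numerically: E[X] ≈ 0.00945.

E[X] = 945 · (1/10)^{5} = 189/20000 ≈ 0.00945.


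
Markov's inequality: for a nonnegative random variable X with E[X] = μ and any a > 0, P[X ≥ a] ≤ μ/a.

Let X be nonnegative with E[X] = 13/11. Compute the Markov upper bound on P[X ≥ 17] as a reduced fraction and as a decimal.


μ = E[X] = 13/11, a = 17.
Markov: P[X ≥ 17] ≤ μ/a = (13/11)/17 = 13/187.
Numerically: ≈ 0.069519.
(Since a = 17 > μ = 1.181818, the bound 13/187 is < 1 and informative.)

P[X ≥ 17] ≤ 13/187 ≈ 0.069519.


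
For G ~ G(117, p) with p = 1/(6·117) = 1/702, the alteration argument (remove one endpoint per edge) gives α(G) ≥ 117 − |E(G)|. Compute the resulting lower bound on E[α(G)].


E[|E(G)|] = C(117, 2)·p = 6786 · (1/702) = 29/3.
E[α(G)] ≥ n − E[|E(G)|] = 117 − 29/3 = 322/3.
Numerically: ≈ 107.3333.
(This is only a lower bound; the true E[α(G)] may be larger.)

E[α(G)] ≥ 322/3 ≈ 107.3333.


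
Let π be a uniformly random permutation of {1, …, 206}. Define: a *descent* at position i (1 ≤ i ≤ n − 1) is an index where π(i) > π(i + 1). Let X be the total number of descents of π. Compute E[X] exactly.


Write X = Σ X_I over i = 1, …, 205, with X_I the indicator of one descent.
There are 205 indicators.
For each fixed i, the pair (π(i), π(i+1)) is a uniformly random ordered pair of distinct values from {1, …, 206}; by symmetry P[π(i) > π(i+1)] = 1/2.
By linearity: E[X] = 205 · (1/2) = (206 − 1) · (1/2) = 205/2 ≈ 102.50000.

E[X] = 205/2 = 102.50000.


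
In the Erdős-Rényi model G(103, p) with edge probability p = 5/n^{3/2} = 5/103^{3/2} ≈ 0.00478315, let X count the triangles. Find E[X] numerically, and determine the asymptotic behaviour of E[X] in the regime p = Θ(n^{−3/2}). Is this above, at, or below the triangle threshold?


Number of potential triangles: C(103, 3) = 176851.
Each occurs with probability p³ ≈ (0.00478315)³ ≈ 1.09431538e-07.
By linearity: E[X] = C(103, 3)·p³ ≈ 176851 · 1.09431538e-07 ≈ 0.019353.
Since α = 3/2 > 1, p = c/n^{3/2} = o(1/n) is below the triangle threshold p ~ 1/n. Asymptotically E[X] ~ (c³/6)·n^{3(1−α)} = (5³/6)·n^{-1.5} → 0, so by Markov's inequality G has no triangles w.h.p.

E[X] ≈ 0.019353; in regime p = Θ(1/n^{3/2}) E[X] tends to 0 (below the triangle threshold p ~ 1/n).


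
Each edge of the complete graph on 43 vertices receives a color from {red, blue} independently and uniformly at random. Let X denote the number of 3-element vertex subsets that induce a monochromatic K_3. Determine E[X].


Let X = Σ_S X_S over the C(43, 3) = 12341 subsets S of size 3, where X_S = 1 if the K_3 on S is monochromatic.
For a fixed S, the K_3 on S has C(3, 2) = 3 edges. P[all 3 edges red] = (1/2)^3, and likewise for blue, so P[monochromatic] = 2·(1/2)^3 = 2^{1 − 3} = 1/4.
Summing: E[X] = C(43, 3) · 2^{1 − 3} = 12341 · 1/4 = 12341/4.
Numerically: E[X] ≈ 3085.250.

E[X] = C(43,3)·2^(1−C(3,2)) = 12341/4 ≈ 3085.250.


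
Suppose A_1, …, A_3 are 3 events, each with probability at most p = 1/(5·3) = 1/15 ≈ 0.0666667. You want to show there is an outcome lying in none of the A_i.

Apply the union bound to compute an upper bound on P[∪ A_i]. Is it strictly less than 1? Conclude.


Union bound: P[∪_{i=1}^{3} A_i] ≤ Σ_i P[A_i] ≤ 3·p = 3·(1/15) = 1/5.
Numerically: 1/5 ≈ 0.2000000.
Is 1/5 < 1? YES.
Since P[∪ A_i] ≤ 1/5 < 1, the complement has P[∩ A_i^c] ≥ 1 − 1/5 = 4/5 > 0, so some outcome avoids every A_i.

3·p = 1/5 ≈ 0.2000000; existence CERTIFIED by the union bound.


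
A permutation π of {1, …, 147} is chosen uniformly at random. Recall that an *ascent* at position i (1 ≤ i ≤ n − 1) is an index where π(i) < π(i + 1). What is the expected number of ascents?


Write X = Σ X_I over i = 1, …, 146, with X_I the indicator of one ascent.
There are 146 indicators.
For each fixed i, the pair (π(i), π(i+1)) is a uniformly random ordered pair of distinct values from {1, …, 147}; by symmetry P[π(i) < π(i+1)] = 1/2.
By linearity: E[X] = 146 · (1/2) = (147 − 1) · (1/2) = 73 ≈ 73.000000.

E[X] = 73 = 73.000000.


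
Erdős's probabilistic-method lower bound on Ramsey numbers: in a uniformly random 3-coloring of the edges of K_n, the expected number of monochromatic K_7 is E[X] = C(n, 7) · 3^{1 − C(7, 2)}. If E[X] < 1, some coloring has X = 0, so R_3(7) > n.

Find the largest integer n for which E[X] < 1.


We need C(n, 7) · 3^{1 − 21} < 1, i.e. C(n, 7) < 3^{21 − 1} = 3486784401.
Check values of n near the boundary:
  n = 75: C(75, 7) = 1984829850; 1984829850 < 3486784401? YES
  n = 76: C(76, 7) = 2186189400; 2186189400 < 3486784401? YES
  n = 77: C(77, 7) = 2404808340; 2404808340 < 3486784401? YES
  n = 78: C(78, 7) = 2641902120; 2641902120 < 3486784401? YES
  n = 79: C(79, 7) = 2898753715; 2898753715 < 3486784401? YES
  n = 80: C(80, 7) = 3176716400; 3176716400 < 3486784401? YES
  n = 81: C(81, 7) = 3477216600; 3477216600 < 3486784401? YES
  n = 82: C(82, 7) = 3801756816; 3801756816 < 3486784401? NO
  n = 83: C(83, 7) = 4151918628; 4151918628 < 3486784401? NO
The largest n with C(n, 7) < 3486784401 is n = 81 (where E[X] = 42928600/43046721 ≈ 0.99726). Hence R_3(7) > 81, i.e. R_3(7) ≥ 82.

Largest n = 81; hence R_3(7) > 81.


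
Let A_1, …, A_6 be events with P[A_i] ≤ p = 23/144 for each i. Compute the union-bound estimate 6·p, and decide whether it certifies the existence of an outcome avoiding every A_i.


Union bound: P[∪_{i=1}^{6} A_i] ≤ Σ_i P[A_i] ≤ 6·p = 6·(23/144) = 23/24.
Numerically: 23/24 ≈ 0.958333.
Is 23/24 < 1? YES.
Since P[∪ A_i] ≤ 23/24 < 1, the complement has P[∩ A_i^c] ≥ 1 − 23/24 = 1/24 > 0, so some outcome avoids every A_i.

6·p = 23/24 ≈ 0.958333; existence CERTIFIED by the union bound.


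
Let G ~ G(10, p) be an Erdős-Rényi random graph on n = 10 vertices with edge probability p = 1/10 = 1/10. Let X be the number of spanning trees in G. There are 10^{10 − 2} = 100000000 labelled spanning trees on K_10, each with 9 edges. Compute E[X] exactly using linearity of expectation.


K_10 has 10^{10 − 2} = 100000000 labelled spanning trees.
For each such spanning tree H, let X_H = 1 if all 9 edges of H are present in G. Then P[X_H = 1] = p^{9} = (1/10)^{9} = 1/1000000000.
Summing the indicators: E[X] = Σ_H E[X_H] = 100000000 · p^{9} = 100000000 · 1/1000000000 = 1/10.
Numerically: E[X] ≈ 0.1.

E[X] = 100000000 · (1/10)^{9} = 1/10 ≈ 0.1.


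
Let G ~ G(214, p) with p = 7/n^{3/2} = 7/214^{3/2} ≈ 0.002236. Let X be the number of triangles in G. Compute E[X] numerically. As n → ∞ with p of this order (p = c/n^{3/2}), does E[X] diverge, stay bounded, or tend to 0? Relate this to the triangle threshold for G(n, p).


Number of potential triangles: C(214, 3) = 1610564.
Each occurs with probability p³ ≈ (0.002236)³ ≈ 1.1179751e-08.
By linearity: E[X] = C(214, 3)·p³ ≈ 1610564 · 1.1179751e-08 ≈ 0.01801.
Since α = 3/2 > 1, p = c/n^{3/2} = o(1/n) is below the triangle threshold p ~ 1/n. Asymptotically E[X] ~ (c³/6)·n^{3(1−α)} = (7³/6)·n^{-1.5} → 0, so by Markov's inequality G has no triangles w.h.p.

E[X] ≈ 0.01801; in regime p = Θ(1/n^{3/2}) E[X] tends to 0 (below the triangle threshold p ~ 1/n).


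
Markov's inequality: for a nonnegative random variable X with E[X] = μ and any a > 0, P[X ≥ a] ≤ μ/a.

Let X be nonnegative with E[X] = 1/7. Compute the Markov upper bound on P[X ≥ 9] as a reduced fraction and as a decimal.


μ = E[X] = 1/7, a = 9.
Markov: P[X ≥ 9] ≤ μ/a = (1/7)/9 = 1/63.
Numerically: ≈ 0.015873.
(Since a = 9 > μ = 0.142857, the bound 1/63 is < 1 and informative.)

P[X ≥ 9] ≤ 1/63 ≈ 0.015873.


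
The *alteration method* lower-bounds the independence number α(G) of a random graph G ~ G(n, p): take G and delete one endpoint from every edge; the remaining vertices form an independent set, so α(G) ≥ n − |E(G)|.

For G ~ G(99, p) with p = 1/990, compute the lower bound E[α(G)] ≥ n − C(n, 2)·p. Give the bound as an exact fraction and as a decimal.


E[|E(G)|] = C(99, 2)·p = 4851 · (1/990) = 49/10.
E[α(G)] ≥ n − E[|E(G)|] = 99 − 49/10 = 941/10.
Numerically: ≈ 94.100000.
(This is only a lower bound; the true E[α(G)] may be larger.)

E[α(G)] ≥ 941/10 ≈ 94.100000.


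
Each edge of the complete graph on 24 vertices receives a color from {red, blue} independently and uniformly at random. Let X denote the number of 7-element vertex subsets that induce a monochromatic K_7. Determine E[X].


Let X = Σ_S X_S over the C(24, 7) = 346104 subsets S of size 7, where X_S = 1 if the K_7 on S is monochromatic.
For a fixed S, the K_7 on S has C(7, 2) = 21 edges. P[all 21 edges red] = (1/2)^21, and likewise for blue, so P[monochromatic] = 2·(1/2)^21 = 2^{1 − 21} = 1/1048576.
Summing: E[X] = C(24, 7) · 2^{1 − 21} = 346104 · 1/1048576 = 43263/131072.
Numerically: E[X] ≈ 0.3301.

E[X] = C(24,7)·2^(1−C(7,2)) = 43263/131072 ≈ 0.3301.


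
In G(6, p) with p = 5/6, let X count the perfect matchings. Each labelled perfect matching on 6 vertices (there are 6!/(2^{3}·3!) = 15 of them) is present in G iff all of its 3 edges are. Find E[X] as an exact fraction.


K_6 has 6!/(2^{3}·3!) = 15 labelled perfect matchings.
For each such perfect matching H, let X_H = 1 if all 3 edges of H are present in G. Then P[X_H = 1] = p^{3} = (5/6)^{3} = 125/216.
By linearity: E[X] = Σ_H E[X_H] = 15 · p^{3} = 15 · 125/216 = 625/72.
Numerically: E[X] ≈ 8.68056.

E[X] = 15 · (5/6)^{3} = 625/72 ≈ 8.68056.


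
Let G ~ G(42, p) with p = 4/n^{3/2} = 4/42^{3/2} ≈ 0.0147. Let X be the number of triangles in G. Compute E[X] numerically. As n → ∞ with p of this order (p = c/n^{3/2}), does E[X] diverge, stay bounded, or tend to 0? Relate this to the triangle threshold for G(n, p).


Number of potential triangles: C(42, 3) = 11480.
Each occurs with probability p³ ≈ (0.0147)³ ≈ 3.173644e-06.
By linearity: E[X] = C(42, 3)·p³ ≈ 11480 · 3.173644e-06 ≈ 0.0364.
Since α = 3/2 > 1, p = c/n^{3/2} = o(1/n) is below the triangle threshold p ~ 1/n. Asymptotically E[X] ~ (c³/6)·n^{3(1−α)} = (4³/6)·n^{-1.5} → 0, so by Markov's inequality G has no triangles w.h.p.

E[X] ≈ 0.0364; in regime p = Θ(1/n^{3/2}) E[X] tends to 0 (below the triangle threshold p ~ 1/n).


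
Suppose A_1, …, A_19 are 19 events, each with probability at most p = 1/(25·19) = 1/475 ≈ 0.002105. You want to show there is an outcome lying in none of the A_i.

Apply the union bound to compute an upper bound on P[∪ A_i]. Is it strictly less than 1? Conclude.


Union bound: P[∪_{i=1}^{19} A_i] ≤ Σ_i P[A_i] ≤ 19·p = 19·(1/475) = 1/25.
Numerically: 1/25 ≈ 0.040000.
Is 1/25 < 1? YES.
Since P[∪ A_i] ≤ 1/25 < 1, the complement has P[∩ A_i^c] ≥ 1 − 1/25 = 24/25 > 0, so some outcome avoids every A_i.

19·p = 1/25 ≈ 0.040000; existence CERTIFIED by the union bound.


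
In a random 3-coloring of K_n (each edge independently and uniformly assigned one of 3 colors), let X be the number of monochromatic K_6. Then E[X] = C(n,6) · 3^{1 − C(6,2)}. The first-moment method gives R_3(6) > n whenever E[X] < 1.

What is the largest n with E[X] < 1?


We need C(n, 6) · 3^{1 − 15} < 1, i.e. C(n, 6) < 3^{15 − 1} = 4782969.
Check values of n near the boundary:
  n = 36: C(36, 6) = 1947792; 1947792 < 4782969? YES
  n = 37: C(37, 6) = 2324784; 2324784 < 4782969? YES
  n = 38: C(38, 6) = 2760681; 2760681 < 4782969? YES
  n = 39: C(39, 6) = 3262623; 3262623 < 4782969? YES
  n = 40: C(40, 6) = 3838380; 3838380 < 4782969? YES
  n = 41: C(41, 6) = 4496388; 4496388 < 4782969? YES
  n = 42: C(42, 6) = 5245786; 5245786 < 4782969? NO
  n = 43: C(43, 6) = 6096454; 6096454 < 4782969? NO
  n = 44: C(44, 6) = 7059052; 7059052 < 4782969? NO
The largest n with C(n, 6) < 4782969 is n = 41 (where E[X] = 1498796/1594323 ≈ 0.940083). Hence R_3(6) > 41, i.e. R_3(6) ≥ 42.

Largest n = 41; hence R_3(6) > 41.


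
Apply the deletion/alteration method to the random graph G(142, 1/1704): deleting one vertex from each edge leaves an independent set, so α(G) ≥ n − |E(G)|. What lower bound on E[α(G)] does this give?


E[|E(G)|] = C(142, 2)·p = 10011 · (1/1704) = 47/8.
E[α(G)] ≥ n − E[|E(G)|] = 142 − 47/8 = 1089/8.
Numerically: ≈ 136.1250.
(This is only a lower bound; the true E[α(G)] may be larger.)

E[α(G)] ≥ 1089/8 ≈ 136.1250.


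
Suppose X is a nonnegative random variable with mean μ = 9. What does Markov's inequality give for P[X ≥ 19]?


μ = E[X] = 9, a = 19.
Markov: P[X ≥ 19] ≤ μ/a = (9)/19 = 9/19.
Numerically: ≈ 0.4737.
(Since a = 19 > μ = 9.0000, the bound 9/19 is < 1 and informative.)

P[X ≥ 19] ≤ 9/19 ≈ 0.4737.


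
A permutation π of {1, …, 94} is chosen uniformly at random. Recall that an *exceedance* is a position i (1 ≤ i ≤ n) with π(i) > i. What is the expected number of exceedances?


Write X = Σ_{i=1}^{94} X_i, where X_i = 1_{π(i) > i}.
For each fixed i, π(i) is uniform over {1, …, 94} (marginal of a uniform permutation), so P[π(i) > i] = (n − i)/n. Summing: Σ_{i=1}^{94} (n − i)/n = (0 + 1 + … + 93)/94 = 94(94 − 1)/(2·94) = (94 − 1)/2.
Hence E[X] = Σ_{i=1}^{94} (94 − i)/94 = 93/2 ≈ 46.500000.

E[X] = 93/2 = 46.500000.


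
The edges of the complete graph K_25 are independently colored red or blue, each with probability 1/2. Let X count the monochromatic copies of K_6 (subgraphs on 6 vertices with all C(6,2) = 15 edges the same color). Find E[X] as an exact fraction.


Let X = Σ_S X_S over the C(25, 6) = 177100 subsets S of size 6, where X_S = 1 if the K_6 on S is monochromatic.
For a fixed S, the K_6 on S has C(6, 2) = 15 edges. P[all 15 edges red] = (1/2)^15, and likewise for blue, so P[monochromatic] = 2·(1/2)^15 = 2^{1 − 15} = 1/16384.
Summing: E[X] = C(25, 6) · 2^{1 − 15} = 177100 · 1/16384 = 44275/4096.
Numerically: E[X] ≈ 10.80933.

E[X] = C(25,6)·2^(1−C(6,2)) = 44275/4096 ≈ 10.80933.


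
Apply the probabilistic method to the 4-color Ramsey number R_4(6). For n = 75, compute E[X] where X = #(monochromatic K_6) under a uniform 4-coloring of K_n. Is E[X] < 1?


E[X] = C(75, 6) · 4^{1 − 15} = 201359550 · 4^{−14} = 201359550/268435456.
As a reduced fraction: E[X] = 100679775/134217728 ≈ 0.750.
Is E[X] < 1? YES.
Since E[X] < 1, there exists a 4-coloring of K_{75} with no monochromatic K_6; hence R_4(6) > 75.

E[X] = 100679775/134217728 ≈ 0.750; E[X] < 1, so R_4(6) > 75.


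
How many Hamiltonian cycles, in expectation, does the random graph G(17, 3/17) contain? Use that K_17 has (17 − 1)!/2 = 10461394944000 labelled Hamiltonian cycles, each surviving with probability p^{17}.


K_17 has (17 − 1)!/2 = 10461394944000 labelled Hamiltonian cycles.
For each such Hamiltonian cycle H, let X_H = 1 if all 17 edges of H are present in G. Then P[X_H = 1] = p^{17} = (3/17)^{17} = 129140163/827240261886336764177.
Summing the indicators: E[X] = Σ_H E[X_H] = 10461394944000 · p^{17} = 10461394944000 · 129140163/827240261886336764177 = 1350986248275535872000/827240261886336764177.
Numerically: E[X] ≈ 1.63312.

E[X] = 10461394944000 · (3/17)^{17} = 1350986248275535872000/827240261886336764177 ≈ 1.63312.


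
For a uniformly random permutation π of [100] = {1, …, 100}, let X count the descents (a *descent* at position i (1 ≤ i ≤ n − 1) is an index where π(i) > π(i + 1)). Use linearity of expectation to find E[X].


Write X = Σ X_I over i = 1, …, 99, with X_I the indicator of one descent.
There are 99 indicators.
For each fixed i, the pair (π(i), π(i+1)) is a uniformly random ordered pair of distinct values from {1, …, 100}; by symmetry P[π(i) > π(i+1)] = 1/2.
By linearity: E[X] = 99 · (1/2) = (100 − 1) · (1/2) = 99/2 ≈ 49.5000.

E[X] = 99/2 = 49.5000.


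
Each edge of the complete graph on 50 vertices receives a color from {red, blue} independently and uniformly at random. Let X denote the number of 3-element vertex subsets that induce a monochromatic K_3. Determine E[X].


Let X = Σ_S X_S over the C(50, 3) = 19600 subsets S of size 3, where X_S = 1 if the K_3 on S is monochromatic.
For a fixed S, the K_3 on S has C(3, 2) = 3 edges. P[all 3 edges red] = (1/2)^3, and likewise for blue, so P[monochromatic] = 2·(1/2)^3 = 2^{1 − 3} = 1/4.
Summing: E[X] = C(50, 3) · 2^{1 − 3} = 19600 · 1/4 = 4900.
Numerically: E[X] ≈ 4900.000000.

E[X] = C(50,3)·2^(1−C(3,2)) = 4900 ≈ 4900.000000.


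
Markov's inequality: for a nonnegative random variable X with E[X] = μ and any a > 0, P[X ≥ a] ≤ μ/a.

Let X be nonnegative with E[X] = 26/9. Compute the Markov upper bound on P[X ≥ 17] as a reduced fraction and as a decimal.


μ = E[X] = 26/9, a = 17.
Markov: P[X ≥ 17] ≤ μ/a = (26/9)/17 = 26/153.
Numerically: ≈ 0.16993.
(Since a = 17 > μ = 2.88889, the bound 26/153 is < 1 and informative.)

P[X ≥ 17] ≤ 26/153 ≈ 0.16993.


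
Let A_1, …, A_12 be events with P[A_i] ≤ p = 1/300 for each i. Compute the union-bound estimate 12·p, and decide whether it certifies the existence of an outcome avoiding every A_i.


Union bound: P[∪_{i=1}^{12} A_i] ≤ Σ_i P[A_i] ≤ 12·p = 12·(1/300) = 1/25.
Numerically: 1/25 ≈ 0.0400.
Is 1/25 < 1? YES.
Since P[∪ A_i] ≤ 1/25 < 1, the complement has P[∩ A_i^c] ≥ 1 − 1/25 = 24/25 > 0, so some outcome avoids every A_i.

12·p = 1/25 ≈ 0.0400; existence CERTIFIED by the union bound.


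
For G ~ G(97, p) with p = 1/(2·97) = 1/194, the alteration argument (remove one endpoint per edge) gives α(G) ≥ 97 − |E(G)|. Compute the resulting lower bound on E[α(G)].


E[|E(G)|] = C(97, 2)·p = 4656 · (1/194) = 24.
E[α(G)] ≥ n − E[|E(G)|] = 97 − 24 = 73.
Numerically: ≈ 73.0000.
(This is only a lower bound; the true E[α(G)] may be larger.)

E[α(G)] ≥ 73 ≈ 73.0000.


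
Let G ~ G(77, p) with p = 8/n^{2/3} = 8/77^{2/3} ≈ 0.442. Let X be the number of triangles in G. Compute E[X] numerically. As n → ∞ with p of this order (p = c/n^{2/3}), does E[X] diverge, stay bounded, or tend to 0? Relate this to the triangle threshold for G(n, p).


Number of potential triangles: C(77, 3) = 73150.
Each occurs with probability p³ ≈ (0.442)³ ≈ 8.635520e-02.
By linearity: E[X] = C(77, 3)·p³ ≈ 73150 · 8.635520e-02 ≈ 6316.8831.
Since α = 2/3 < 1, p = c/n^{2/3} ≫ 1/n is above the triangle threshold p ~ 1/n. Asymptotically E[X] ~ (c³/6)·n^{3(1−α)} = (8³/6)·n^{1} → ∞; triangles are abundant w.h.p.

E[X] ≈ 6316.8831; in regime p = Θ(1/n^{2/3}) E[X] diverges (above the triangle threshold p ~ 1/n).


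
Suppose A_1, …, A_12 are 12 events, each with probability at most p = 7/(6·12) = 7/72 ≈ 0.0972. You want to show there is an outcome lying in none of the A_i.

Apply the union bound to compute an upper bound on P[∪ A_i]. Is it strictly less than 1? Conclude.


Union bound: P[∪_{i=1}^{12} A_i] ≤ Σ_i P[A_i] ≤ 12·p = 12·(7/72) = 7/6.
Numerically: 7/6 ≈ 1.1667.
Is 7/6 < 1? NO.
Since the bound 7/6 is ≥ 1, the union bound is uninformative here; it does NOT by itself certify existence.

12·p = 7/6 ≈ 1.1667; existence NOT certified by the union bound.


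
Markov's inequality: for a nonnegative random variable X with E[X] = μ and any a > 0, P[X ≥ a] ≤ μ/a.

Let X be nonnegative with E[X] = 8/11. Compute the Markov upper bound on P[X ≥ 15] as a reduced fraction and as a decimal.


μ = E[X] = 8/11, a = 15.
Markov: P[X ≥ 15] ≤ μ/a = (8/11)/15 = 8/165.
Numerically: ≈ 0.0485.
(Since a = 15 > μ = 0.7273, the bound 8/165 is < 1 and informative.)

P[X ≥ 15] ≤ 8/165 ≈ 0.0485.


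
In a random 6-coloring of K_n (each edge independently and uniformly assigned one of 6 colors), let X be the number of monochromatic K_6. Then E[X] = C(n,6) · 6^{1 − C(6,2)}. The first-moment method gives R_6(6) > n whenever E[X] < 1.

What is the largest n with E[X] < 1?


We need C(n, 6) · 6^{1 − 15} < 1, i.e. C(n, 6) < 6^{15 − 1} = 78364164096.
Check values of n near the boundary:
  n = 192: C(192, 6) = 64300886496; 64300886496 < 78364164096? YES
  n = 193: C(193, 6) = 66364016544; 66364016544 < 78364164096? YES
  n = 194: C(194, 6) = 68482017072; 68482017072 < 78364164096? YES
  n = 195: C(195, 6) = 70656049360; 70656049360 < 78364164096? YES
  n = 196: C(196, 6) = 72887293024; 72887293024 < 78364164096? YES
  n = 197: C(197, 6) = 75176946208; 75176946208 < 78364164096? YES
  n = 198: C(198, 6) = 77526225777; 77526225777 < 78364164096? YES
  n = 199: C(199, 6) = 79936367511; 79936367511 < 78364164096? NO
The largest n with C(n, 6) < 78364164096 is n = 198 (where E[X] = 25842075259/26121388032 ≈ 0.9893). Hence R_6(6) > 198, i.e. R_6(6) ≥ 199.

Largest n = 198; hence R_6(6) > 198.


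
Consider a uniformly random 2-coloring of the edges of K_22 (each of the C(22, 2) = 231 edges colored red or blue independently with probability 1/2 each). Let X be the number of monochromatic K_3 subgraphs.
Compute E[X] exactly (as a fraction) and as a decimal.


Let X = Σ_S X_S over the C(22, 3) = 1540 subsets S of size 3, where X_S = 1 if the K_3 on S is monochromatic.
For a fixed S, the K_3 on S has C(3, 2) = 3 edges. P[all 3 edges red] = (1/2)^3, and likewise for blue, so P[monochromatic] = 2·(1/2)^3 = 2^{1 − 3} = 1/4.
Summing: E[X] = C(22, 3) · 2^{1 − 3} = 1540 · 1/4 = 385.
Numerically: E[X] ≈ 385.000000.

E[X] = C(22,3)·2^(1−C(3,2)) = 385 ≈ 385.000000.


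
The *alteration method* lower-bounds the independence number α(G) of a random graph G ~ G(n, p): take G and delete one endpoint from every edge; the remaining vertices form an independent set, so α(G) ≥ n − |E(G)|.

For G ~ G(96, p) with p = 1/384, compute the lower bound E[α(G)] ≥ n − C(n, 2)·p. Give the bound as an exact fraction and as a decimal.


E[|E(G)|] = C(96, 2)·p = 4560 · (1/384) = 95/8.
E[α(G)] ≥ n − E[|E(G)|] = 96 − 95/8 = 673/8.
Numerically: ≈ 84.1250.
(This is only a lower bound; the true E[α(G)] may be larger.)

E[α(G)] ≥ 673/8 ≈ 84.1250.


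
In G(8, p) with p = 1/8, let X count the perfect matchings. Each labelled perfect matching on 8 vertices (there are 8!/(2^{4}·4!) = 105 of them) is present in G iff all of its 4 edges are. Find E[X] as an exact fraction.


K_8 has 8!/(2^{4}·4!) = 105 labelled perfect matchings.
For each such perfect matching H, let X_H = 1 if all 4 edges of H are present in G. Then P[X_H = 1] = p^{4} = (1/8)^{4} = 1/4096.
Summing the indicators: E[X] = Σ_H E[X_H] = 105 · p^{4} = 105 · 1/4096 = 105/4096.
Numerically: E[X] ≈ 0.0256.

E[X] = 105 · (1/8)^{4} = 105/4096 ≈ 0.0256.


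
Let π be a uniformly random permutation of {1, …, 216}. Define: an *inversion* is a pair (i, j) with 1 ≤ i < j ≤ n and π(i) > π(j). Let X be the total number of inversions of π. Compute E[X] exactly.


Write X = Σ X_I over the C(216, 2) = 23220 pairs i < j, with X_I the indicator of one inversion.
There are 23220 indicators.
For each fixed pair i < j, the values π(i) and π(j) are two distinct elements of {1, …, 216} in uniformly random order; by symmetry P[π(i) > π(j)] = 1/2.
By linearity: E[X] = 23220 · (1/2) = C(216, 2) · (1/2) = 23220/2 = 11610 ≈ 11610.00000.

E[X] = 11610 = 11610.00000.


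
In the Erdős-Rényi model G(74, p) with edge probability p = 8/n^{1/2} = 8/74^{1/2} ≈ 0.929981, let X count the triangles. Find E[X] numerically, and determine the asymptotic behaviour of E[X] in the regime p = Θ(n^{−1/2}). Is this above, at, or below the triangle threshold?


Number of potential triangles: C(74, 3) = 64824.
Each occurs with probability p³ ≈ (0.929981)³ ≈ 8.04307987e-01.
By linearity: E[X] = C(74, 3)·p³ ≈ 64824 · 8.04307987e-01 ≈ 52138.460948.
Since α = 1/2 < 1, p = c/n^{1/2} ≫ 1/n is above the triangle threshold p ~ 1/n. Asymptotically E[X] ~ (c³/6)·n^{3(1−α)} = (8³/6)·n^{1.5} → ∞; triangles are abundant w.h.p.

E[X] ≈ 52138.460948; in regime p = Θ(1/n^{1/2}) E[X] diverges (above the triangle threshold p ~ 1/n).


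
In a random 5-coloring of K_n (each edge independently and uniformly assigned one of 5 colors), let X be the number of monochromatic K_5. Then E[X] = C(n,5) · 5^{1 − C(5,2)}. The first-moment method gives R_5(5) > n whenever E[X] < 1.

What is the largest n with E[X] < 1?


We need C(n, 5) · 5^{1 − 10} < 1, i.e. C(n, 5) < 5^{10 − 1} = 1953125.
Check values of n near the boundary:
  n = 48: C(48, 5) = 1712304; 1712304 < 1953125? YES
  n = 49: C(49, 5) = 1906884; 1906884 < 1953125? YES
  n = 50: C(50, 5) = 2118760; 2118760 < 1953125? NO
  n = 51: C(51, 5) = 2349060; 2349060 < 1953125? NO
  n = 52: C(52, 5) = 2598960; 2598960 < 1953125? NO
The largest n with C(n, 5) < 1953125 is n = 49 (where E[X] = 1906884/1953125 ≈ 0.97632). Hence R_5(5) > 49, i.e. R_5(5) ≥ 50.

Largest n = 49; hence R_5(5) > 49.


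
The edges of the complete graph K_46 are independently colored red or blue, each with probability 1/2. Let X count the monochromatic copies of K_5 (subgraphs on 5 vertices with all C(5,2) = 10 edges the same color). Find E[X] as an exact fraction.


Let X = Σ_S X_S over the C(46, 5) = 1370754 subsets S of size 5, where X_S = 1 if the K_5 on S is monochromatic.
For a fixed S, the K_5 on S has C(5, 2) = 10 edges. P[all 10 edges red] = (1/2)^10, and likewise for blue, so P[monochromatic] = 2·(1/2)^10 = 2^{1 − 10} = 1/512.
Summing: E[X] = C(46, 5) · 2^{1 − 10} = 1370754 · 1/512 = 685377/256.
Numerically: E[X] ≈ 2677.254.

E[X] = C(46,5)·2^(1−C(5,2)) = 685377/256 ≈ 2677.254.


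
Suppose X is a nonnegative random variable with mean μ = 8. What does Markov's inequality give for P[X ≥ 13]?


μ = E[X] = 8, a = 13.
Markov: P[X ≥ 13] ≤ μ/a = (8)/13 = 8/13.
Numerically: ≈ 0.615.
(Since a = 13 > μ = 8.000, the bound 8/13 is < 1 and informative.)

P[X ≥ 13] ≤ 8/13 ≈ 0.615.


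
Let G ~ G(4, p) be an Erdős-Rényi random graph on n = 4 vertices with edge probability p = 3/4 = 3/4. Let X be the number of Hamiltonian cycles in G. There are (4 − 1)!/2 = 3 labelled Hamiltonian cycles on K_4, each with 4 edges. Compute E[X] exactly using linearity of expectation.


K_4 has (4 − 1)!/2 = 3 labelled Hamiltonian cycles.
For each such Hamiltonian cycle H, let X_H = 1 if all 4 edges of H are present in G. Then P[X_H = 1] = p^{4} = (3/4)^{4} = 81/256.
By linearity: E[X] = Σ_H E[X_H] = 3 · p^{4} = 3 · 81/256 = 243/256.
Numerically: E[X] ≈ 0.9492.

E[X] = 3 · (3/4)^{4} = 243/256 ≈ 0.9492.


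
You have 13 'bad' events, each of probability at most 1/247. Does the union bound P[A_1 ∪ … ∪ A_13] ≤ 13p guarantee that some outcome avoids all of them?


Union bound: P[∪_{i=1}^{13} A_i] ≤ Σ_i P[A_i] ≤ 13·p = 13·(1/247) = 1/19.
Numerically: 1/19 ≈ 0.05263.
Is 1/19 < 1? YES.
Since P[∪ A_i] ≤ 1/19 < 1, the complement has P[∩ A_i^c] ≥ 1 − 1/19 = 18/19 > 0, so some outcome avoids every A_i.

13·p = 1/19 ≈ 0.05263; existence CERTIFIED by the union bound.


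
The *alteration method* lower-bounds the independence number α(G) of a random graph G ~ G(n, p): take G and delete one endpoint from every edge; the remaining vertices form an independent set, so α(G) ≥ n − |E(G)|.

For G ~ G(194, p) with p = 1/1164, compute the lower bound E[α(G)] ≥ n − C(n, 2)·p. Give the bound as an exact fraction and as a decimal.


E[|E(G)|] = C(194, 2)·p = 18721 · (1/1164) = 193/12.
E[α(G)] ≥ n − E[|E(G)|] = 194 − 193/12 = 2135/12.
Numerically: ≈ 177.9167.
(This is only a lower bound; the true E[α(G)] may be larger.)

E[α(G)] ≥ 2135/12 ≈ 177.9167.


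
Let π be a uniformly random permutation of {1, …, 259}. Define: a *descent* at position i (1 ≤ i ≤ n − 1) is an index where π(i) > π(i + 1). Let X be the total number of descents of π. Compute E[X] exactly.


Write X = Σ X_I over i = 1, …, 258, with X_I the indicator of one descent.
There are 258 indicators.
For each fixed i, the pair (π(i), π(i+1)) is a uniformly random ordered pair of distinct values from {1, …, 259}; by symmetry P[π(i) > π(i+1)] = 1/2.
By linearity: E[X] = 258 · (1/2) = (259 − 1) · (1/2) = 129 ≈ 129.0000.

E[X] = 129 = 129.0000.


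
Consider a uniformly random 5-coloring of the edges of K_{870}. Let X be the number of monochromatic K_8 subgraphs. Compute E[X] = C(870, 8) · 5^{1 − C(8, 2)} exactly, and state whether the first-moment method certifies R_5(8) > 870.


E[X] = C(870, 8) · 5^{1 − 28} = 7881626782940464620 · 5^{−27} = 7881626782940464620/7450580596923828125.
As a reduced fraction: E[X] = 1576325356588092924/1490116119384765625 ≈ 1.058.
Is E[X] < 1? NO.
Since E[X] ≥ 1, the first-moment bound is inconclusive at n = 870; it does NOT by itself certify R_5(8) > 870.

E[X] = 1576325356588092924/1490116119384765625 ≈ 1.058; E[X] ≥ 1; first-moment method inconclusive here.


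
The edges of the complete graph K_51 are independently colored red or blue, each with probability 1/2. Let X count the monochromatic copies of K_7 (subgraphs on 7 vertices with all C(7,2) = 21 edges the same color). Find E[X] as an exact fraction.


Let X = Σ_S X_S over the C(51, 7) = 115775100 subsets S of size 7, where X_S = 1 if the K_7 on S is monochromatic.
For a fixed S, the K_7 on S has C(7, 2) = 21 edges. P[all 21 edges red] = (1/2)^21, and likewise for blue, so P[monochromatic] = 2·(1/2)^21 = 2^{1 − 21} = 1/1048576.
By linearity: E[X] = C(51, 7) · 2^{1 − 21} = 115775100 · 1/1048576 = 28943775/262144.
Numerically: E[X] ≈ 110.4117.

E[X] = C(51,7)·2^(1−C(7,2)) = 28943775/262144 ≈ 110.4117.


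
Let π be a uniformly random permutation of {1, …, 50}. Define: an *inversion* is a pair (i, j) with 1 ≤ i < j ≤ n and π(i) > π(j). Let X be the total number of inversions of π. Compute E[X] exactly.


Write X = Σ X_I over the C(50, 2) = 1225 pairs i < j, with X_I the indicator of one inversion.
There are 1225 indicators.
For each fixed pair i < j, the values π(i) and π(j) are two distinct elements of {1, …, 50} in uniformly random order; by symmetry P[π(i) > π(j)] = 1/2.
By linearity: E[X] = 1225 · (1/2) = C(50, 2) · (1/2) = 1225/2 = 1225/2 ≈ 612.50000.

E[X] = 1225/2 = 612.50000.


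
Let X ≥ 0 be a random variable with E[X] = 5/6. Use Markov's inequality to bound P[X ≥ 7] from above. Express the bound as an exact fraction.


μ = E[X] = 5/6, a = 7.
Markov: P[X ≥ 7] ≤ μ/a = (5/6)/7 = 5/42.
Numerically: ≈ 0.119.
(Since a = 7 > μ = 0.833, the bound 5/42 is < 1 and informative.)

P[X ≥ 7] ≤ 5/42 ≈ 0.119.


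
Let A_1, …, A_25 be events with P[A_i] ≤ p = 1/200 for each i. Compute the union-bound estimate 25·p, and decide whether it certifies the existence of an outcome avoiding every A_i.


Union bound: P[∪_{i=1}^{25} A_i] ≤ Σ_i P[A_i] ≤ 25·p = 25·(1/200) = 1/8.
Numerically: 1/8 ≈ 0.1250000.
Is 1/8 < 1? YES.
Since P[∪ A_i] ≤ 1/8 < 1, the complement has P[∩ A_i^c] ≥ 1 − 1/8 = 7/8 > 0, so some outcome avoids every A_i.

25·p = 1/8 ≈ 0.1250000; existence CERTIFIED by the union bound.


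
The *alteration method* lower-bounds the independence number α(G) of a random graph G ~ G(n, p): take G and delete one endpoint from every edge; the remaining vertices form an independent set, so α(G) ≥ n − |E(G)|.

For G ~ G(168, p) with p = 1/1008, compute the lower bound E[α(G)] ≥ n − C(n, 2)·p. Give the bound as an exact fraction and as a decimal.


E[|E(G)|] = C(168, 2)·p = 14028 · (1/1008) = 167/12.
E[α(G)] ≥ n − E[|E(G)|] = 168 − 167/12 = 1849/12.
Numerically: ≈ 154.083.
(This is only a lower bound; the true E[α(G)] may be larger.)

E[α(G)] ≥ 1849/12 ≈ 154.083.


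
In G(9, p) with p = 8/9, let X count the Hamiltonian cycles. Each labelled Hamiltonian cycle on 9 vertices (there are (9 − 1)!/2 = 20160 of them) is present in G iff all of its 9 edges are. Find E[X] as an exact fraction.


K_9 has (9 − 1)!/2 = 20160 labelled Hamiltonian cycles.
For each such Hamiltonian cycle H, let X_H = 1 if all 9 edges of H are present in G. Then P[X_H = 1] = p^{9} = (8/9)^{9} = 134217728/387420489.
By linearity of expectation: E[X] = Σ_H E[X_H] = 20160 · p^{9} = 20160 · 134217728/387420489 = 300647710720/43046721.
Numerically: E[X] ≈ 6984.

E[X] = 20160 · (8/9)^{9} = 300647710720/43046721 ≈ 6984.


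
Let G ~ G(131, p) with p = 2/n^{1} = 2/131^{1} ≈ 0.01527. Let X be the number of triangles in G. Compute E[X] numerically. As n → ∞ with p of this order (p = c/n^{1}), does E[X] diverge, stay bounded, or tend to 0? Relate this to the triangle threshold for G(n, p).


Number of potential triangles: C(131, 3) = 366145.
Each occurs with probability p³ ≈ (0.01527)³ ≈ 3.558575e-06.
By linearity: E[X] = C(131, 3)·p³ ≈ 366145 · 3.558575e-06 ≈ 1.3030.
Here α = 1, so p = 2/n is exactly at the triangle threshold p ~ 1/n. Asymptotically E[X] → c³/6 = 2³/6 = 4/3 ≈ 1.3333, a bounded constant. In this regime the triangle count is asymptotically Poisson(c³/6).

E[X] ≈ 1.3030; in regime p = Θ(1/n^{1}) E[X] stays bounded (at the triangle threshold p ~ 1/n).
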